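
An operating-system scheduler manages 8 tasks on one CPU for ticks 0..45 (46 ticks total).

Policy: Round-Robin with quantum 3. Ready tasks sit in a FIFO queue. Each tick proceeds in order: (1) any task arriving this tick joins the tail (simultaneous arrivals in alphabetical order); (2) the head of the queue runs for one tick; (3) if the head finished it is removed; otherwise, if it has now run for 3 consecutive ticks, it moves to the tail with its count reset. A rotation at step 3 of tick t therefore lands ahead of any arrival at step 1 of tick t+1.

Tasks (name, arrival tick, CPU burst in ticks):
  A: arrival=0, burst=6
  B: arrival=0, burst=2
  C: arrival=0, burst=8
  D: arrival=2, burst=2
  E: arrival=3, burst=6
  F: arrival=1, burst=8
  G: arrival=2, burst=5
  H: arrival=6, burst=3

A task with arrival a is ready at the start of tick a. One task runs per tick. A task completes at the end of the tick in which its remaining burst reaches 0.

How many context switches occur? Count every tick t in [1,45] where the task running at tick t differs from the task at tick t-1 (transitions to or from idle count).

context switches = 15

t=0: queue=[A,B,C] q_used=0 → run A
t=1: queue=[A,B,C,F] q_used=1 → run A
t=2: queue=[A,B,C,F,D,G] q_used=2 → run A
t=3: queue=[B,C,F,D,G,A,E] q_used=0 → run B
t=4: queue=[B,C,F,D,G,A,E] q_used=1 → run B
t=5: queue=[C,F,D,G,A,E] q_used=0 → run C
t=6: queue=[C,F,D,G,A,E,H] q_used=1 → run C
t=7: queue=[C,F,D,G,A,E,H] q_used=2 → run C
t=8: queue=[F,D,G,A,E,H,C] q_used=0 → run F
t=9: queue=[F,D,G,A,E,H,C] q_used=1 → run F
t=10: queue=[F,D,G,A,E,H,C] q_used=2 → run F
t=11: queue=[D,G,A,E,H,C,F] q_used=0 → run D
t=12: queue=[D,G,A,E,H,C,F] q_used=1 → run D
t=13: queue=[G,A,E,H,C,F] q_used=0 → run G
t=14: queue=[G,A,E,H,C,F] q_used=1 → run G
t=15: queue=[G,A,E,H,C,F] q_used=2 → run G
t=16: queue=[A,E,H,C,F,G] q_used=0 → run A
t=17: queue=[A,E,H,C,F,G] q_used=1 → run A
t=18: queue=[A,E,H,C,F,G] q_used=2 → run A
t=19: queue=[E,H,C,F,G] q_used=0 → run E
t=20: queue=[E,H,C,F,G] q_used=1 → run E
t=21: queue=[E,H,C,F,G] q_used=2 → run E
t=22: queue=[H,C,F,G,E] q_used=0 → run H
t=23: queue=[H,C,F,G,E] q_used=1 → run H
t=24: queue=[H,C,F,G,E] q_used=2 → run H
t=25: queue=[C,F,G,E] q_used=0 → run C
t=26: queue=[C,F,G,E] q_used=1 → run C
t=27: queue=[C,F,G,E] q_used=2 → run C
t=28: queue=[F,G,E,C] q_used=0 → run F
t=29: queue=[F,G,E,C] q_used=1 → run F
t=30: queue=[F,G,E,C] q_used=2 → run F
t=31: queue=[G,E,C,F] q_used=0 → run G
t=32: queue=[G,E,C,F] q_used=1 → run G
t=33: queue=[E,C,F] q_used=0 → run E
t=34: queue=[E,C,F] q_used=1 → run E
t=35: queue=[E,C,F] q_used=2 → run E
t=36: queue=[C,F] q_used=0 → run C
t=37: queue=[C,F] q_used=1 → run C
t=38: queue=[F] q_used=0 → run F
t=39: queue=[F] q_used=1 → run F
t=40: (idle)
t=41: (idle)
t=42: (idle)
t=43: (idle)
t=44: (idle)
t=45: (idle)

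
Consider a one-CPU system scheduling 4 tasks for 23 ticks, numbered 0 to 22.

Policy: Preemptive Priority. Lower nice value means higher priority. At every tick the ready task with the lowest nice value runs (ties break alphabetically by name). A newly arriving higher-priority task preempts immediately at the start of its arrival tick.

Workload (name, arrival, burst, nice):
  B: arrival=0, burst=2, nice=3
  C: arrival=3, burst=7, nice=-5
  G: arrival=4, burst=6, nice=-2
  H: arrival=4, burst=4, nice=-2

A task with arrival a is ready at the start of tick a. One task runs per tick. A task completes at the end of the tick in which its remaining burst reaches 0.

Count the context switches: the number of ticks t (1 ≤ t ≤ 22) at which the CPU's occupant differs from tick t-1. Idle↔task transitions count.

context switches = 5

t=0: ready={B} → run B
t=1: ready={B} → run B
t=2: (idle)
t=3: ready={C} → run C
t=4: ready={C,G,H} → run C
t=5: ready={C,G,H} → run C
t=6: ready={C,G,H} → run C
t=7: ready={C,G,H} → run C
t=8: ready={C,G,H} → run C
t=9: ready={C,G,H} → run C
t=10: ready={G,H} → run G
t=11: ready={G,H} → run G
t=12: ready={G,H} → run G
t=13: ready={G,H} → run G
t=14: ready={G,H} → run G
t=15: ready={G,H} → run G
t=16: ready={H} → run H
t=17: ready={H} → run H
t=18: ready={H} → run H
t=19: ready={H} → run H
t=20: (idle)
t=21: (idle)
t=22: (idle)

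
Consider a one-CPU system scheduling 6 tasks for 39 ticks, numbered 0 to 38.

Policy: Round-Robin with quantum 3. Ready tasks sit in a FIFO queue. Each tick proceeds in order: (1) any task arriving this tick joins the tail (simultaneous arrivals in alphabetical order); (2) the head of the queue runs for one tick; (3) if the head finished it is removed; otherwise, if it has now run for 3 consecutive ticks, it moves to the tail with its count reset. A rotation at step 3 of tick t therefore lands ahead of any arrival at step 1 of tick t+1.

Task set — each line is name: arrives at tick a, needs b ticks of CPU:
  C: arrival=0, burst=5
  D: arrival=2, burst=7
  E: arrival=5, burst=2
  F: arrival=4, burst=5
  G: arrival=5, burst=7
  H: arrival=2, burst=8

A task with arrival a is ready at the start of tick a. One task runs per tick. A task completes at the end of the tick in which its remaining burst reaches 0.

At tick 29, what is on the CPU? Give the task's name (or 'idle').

t=0: queue=[C] q_used=0 → run C
t=1: queue=[C] q_used=1 → run C
t=2: queue=[C,D,H] q_used=2 → run C
t=3: queue=[D,H,C] q_used=0 → run D
t=4: queue=[D,H,C,F] q_used=1 → run D
t=5: queue=[D,H,C,F,E,G] q_used=2 → run D
t=6: queue=[H,C,F,E,G,D] q_used=0 → run H
t=7: queue=[H,C,F,E,G,D] q_used=1 → run H
t=8: queue=[H,C,F,E,G,D] q_used=2 → run H
t=9: queue=[C,F,E,G,D,H] q_used=0 → run C
t=10: queue=[C,F,E,G,D,H] q_used=1 → run C
t=11: queue=[F,E,G,D,H] q_used=0 → run F
t=12: queue=[F,E,G,D,H] q_used=1 → run F
t=13: queue=[F,E,G,D,H] q_used=2 → run F
t=14: queue=[E,G,D,H,F] q_used=0 → run E
t=15: queue=[E,G,D,H,F] q_used=1 → run E
t=16: queue=[G,D,H,F] q_used=0 → run G
t=17: queue=[G,D,H,F] q_used=1 → run G
t=18: queue=[G,D,H,F] q_used=2 → run G
t=19: queue=[D,H,F,G] q_used=0 → run D
t=20: queue=[D,H,F,G] q_used=1 → run D
t=21: queue=[D,H,F,G] q_used=2 → run D
t=22: queue=[H,F,G,D] q_used=0 → run H
t=23: queue=[H,F,G,D] q_used=1 → run H
t=24: queue=[H,F,G,D] q_used=2 → run H
t=25: queue=[F,G,D,H] q_used=0 → run F
t=26: queue=[F,G,D,H] q_used=1 → run F
t=27: queue=[G,D,H] q_used=0 → run G
t=28: queue=[G,D,H] q_used=1 → run G
t=29: queue=[G,D,H] q_used=2 → run G
t=30: queue=[D,H,G] q_used=0 → run D
t=31: queue=[H,G] q_used=0 → run H
t=32: queue=[H,G] q_used=1 → run H
t=33: queue=[G] q_used=0 → run G
t=34: (idle)
t=35: (idle)
t=36: (idle)
t=37: (idle)
t=38: (idle)

running at tick 29 = G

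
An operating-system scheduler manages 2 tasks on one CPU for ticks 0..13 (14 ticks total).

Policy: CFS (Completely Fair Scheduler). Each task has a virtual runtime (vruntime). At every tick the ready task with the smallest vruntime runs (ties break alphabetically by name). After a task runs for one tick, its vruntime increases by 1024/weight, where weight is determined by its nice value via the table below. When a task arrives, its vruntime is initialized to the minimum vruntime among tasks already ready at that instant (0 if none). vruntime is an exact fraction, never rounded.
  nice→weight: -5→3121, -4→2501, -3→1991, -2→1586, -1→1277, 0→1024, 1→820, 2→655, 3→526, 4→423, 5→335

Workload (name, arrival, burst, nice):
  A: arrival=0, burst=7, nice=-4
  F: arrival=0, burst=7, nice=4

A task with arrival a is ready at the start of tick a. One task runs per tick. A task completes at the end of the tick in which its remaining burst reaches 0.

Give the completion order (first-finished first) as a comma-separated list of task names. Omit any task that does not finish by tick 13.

t=0: vr[A=0 F=0] → run A
t=1: vr[A=1024/2501 F=0] → run F
t=2: vr[A=1024/2501 F=1024/423] → run A
t=3: vr[A=2048/2501 F=1024/423] → run A
t=4: vr[A=3072/2501 F=1024/423] → run A
t=5: vr[A=4096/2501 F=1024/423] → run A
t=6: vr[A=5120/2501 F=1024/423] → run A
t=7: vr[A=6144/2501 F=1024/423] → run F
t=8: vr[A=6144/2501 F=2048/423] → run A
t=9: vr[F=2048/423] → run F
t=10: vr[F=1024/141] → run F
t=11: vr[F=4096/423] → run F
t=12: vr[F=5120/423] → run F
t=13: vr[F=2048/141] → run F

completion order = A, F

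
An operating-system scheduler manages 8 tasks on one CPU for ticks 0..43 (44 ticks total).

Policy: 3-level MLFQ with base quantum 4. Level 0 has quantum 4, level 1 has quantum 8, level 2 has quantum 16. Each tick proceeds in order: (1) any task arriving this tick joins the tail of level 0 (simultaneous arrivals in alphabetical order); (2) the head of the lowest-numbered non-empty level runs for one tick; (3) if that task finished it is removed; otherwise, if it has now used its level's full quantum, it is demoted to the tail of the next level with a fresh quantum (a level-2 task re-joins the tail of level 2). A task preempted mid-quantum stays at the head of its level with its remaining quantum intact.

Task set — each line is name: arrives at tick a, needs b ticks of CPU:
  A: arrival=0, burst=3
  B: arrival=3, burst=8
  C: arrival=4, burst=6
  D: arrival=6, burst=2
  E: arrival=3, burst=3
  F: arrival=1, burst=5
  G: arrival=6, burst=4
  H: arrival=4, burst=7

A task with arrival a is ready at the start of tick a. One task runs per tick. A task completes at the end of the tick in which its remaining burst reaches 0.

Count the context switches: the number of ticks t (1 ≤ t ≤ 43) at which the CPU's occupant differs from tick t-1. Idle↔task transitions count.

t=0: L0/L1/L2 = A/-/- → run A
t=1: L0/L1/L2 = AF/-/- → run A
t=2: L0/L1/L2 = AF/-/- → run A
t=3: L0/L1/L2 = FBE/-/- → run F
t=4: L0/L1/L2 = FBECH/-/- → run F
t=5: L0/L1/L2 = FBECH/-/- → run F
t=6: L0/L1/L2 = FBECHDG/-/- → run F
t=7: L0/L1/L2 = BECHDG/F/- → run B
t=8: L0/L1/L2 = BECHDG/F/- → run B
t=9: L0/L1/L2 = BECHDG/F/- → run B
t=10: L0/L1/L2 = BECHDG/F/- → run B
t=11: L0/L1/L2 = ECHDG/FB/- → run E
t=12: L0/L1/L2 = ECHDG/FB/- → run E
t=13: L0/L1/L2 = ECHDG/FB/- → run E
t=14: L0/L1/L2 = CHDG/FB/- → run C
t=15: L0/L1/L2 = CHDG/FB/- → run C
t=16: L0/L1/L2 = CHDG/FB/- → run C
t=17: L0/L1/L2 = CHDG/FB/- → run C
t=18: L0/L1/L2 = HDG/FBC/- → run H
t=19: L0/L1/L2 = HDG/FBC/- → run H
t=20: L0/L1/L2 = HDG/FBC/- → run H
t=21: L0/L1/L2 = HDG/FBC/- → run H
t=22: L0/L1/L2 = DG/FBCH/- → run D
t=23: L0/L1/L2 = DG/FBCH/- → run D
t=24: L0/L1/L2 = G/FBCH/- → run G
t=25: L0/L1/L2 = G/FBCH/- → run G
t=26: L0/L1/L2 = G/FBCH/- → run G
t=27: L0/L1/L2 = G/FBCH/- → run G
t=28: L0/L1/L2 = -/FBCH/- → run F
t=29: L0/L1/L2 = -/BCH/- → run B
t=30: L0/L1/L2 = -/BCH/- → run B
t=31: L0/L1/L2 = -/BCH/- → run B
t=32: L0/L1/L2 = -/BCH/- → run B
t=33: L0/L1/L2 = -/CH/- → run C
t=34: L0/L1/L2 = -/CH/- → run C
t=35: L0/L1/L2 = -/H/- → run H
t=36: L0/L1/L2 = -/H/- → run H
t=37: L0/L1/L2 = -/H/- → run H
t=38: (idle)
t=39: (idle)
t=40: (idle)
t=41: (idle)
t=42: (idle)
t=43: (idle)

context switches = 12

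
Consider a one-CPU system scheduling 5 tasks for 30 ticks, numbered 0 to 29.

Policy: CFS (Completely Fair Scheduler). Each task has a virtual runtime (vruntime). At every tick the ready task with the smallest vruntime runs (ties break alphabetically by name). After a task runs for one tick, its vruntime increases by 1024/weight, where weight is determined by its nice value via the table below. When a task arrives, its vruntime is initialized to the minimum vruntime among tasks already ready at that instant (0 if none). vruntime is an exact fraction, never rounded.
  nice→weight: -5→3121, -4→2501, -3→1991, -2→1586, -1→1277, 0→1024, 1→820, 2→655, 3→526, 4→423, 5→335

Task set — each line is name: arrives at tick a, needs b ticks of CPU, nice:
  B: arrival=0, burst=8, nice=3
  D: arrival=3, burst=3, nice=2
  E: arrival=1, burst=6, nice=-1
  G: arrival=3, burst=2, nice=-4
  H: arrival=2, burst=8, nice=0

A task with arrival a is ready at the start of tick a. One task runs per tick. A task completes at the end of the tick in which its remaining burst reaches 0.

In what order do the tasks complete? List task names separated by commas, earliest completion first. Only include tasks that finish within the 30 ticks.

completion order = G, D, E, H, B

t=0: vr[B=0] → run B
t=1: vr[B=512/263 E=512/263] → run B
t=2: vr[B=1024/263 E=512/263 H=512/263] → run E
t=3: vr[B=1024/263 D=512/263 E=923136/335851 G=512/263 H=512/263] → run D
t=4: vr[B=1024/263 D=604672/172265 E=923136/335851 G=512/263 H=512/263] → run G
t=5: vr[B=1024/263 D=604672/172265 E=923136/335851 G=1549824/657763 H=512/263] → run H
t=6: vr[B=1024/263 D=604672/172265 E=923136/335851 G=1549824/657763 H=775/263] → run G
t=7: vr[B=1024/263 D=604672/172265 E=923136/335851 H=775/263] → run E
t=8: vr[B=1024/263 D=604672/172265 E=1192448/335851 H=775/263] → run H
t=9: vr[B=1024/263 D=604672/172265 E=1192448/335851 H=1038/263] → run D
t=10: vr[B=1024/263 D=873984/172265 E=1192448/335851 H=1038/263] → run E
t=11: vr[B=1024/263 D=873984/172265 E=1461760/335851 H=1038/263] → run B
t=12: vr[B=1536/263 D=873984/172265 E=1461760/335851 H=1038/263] → run H
t=13: vr[B=1536/263 D=873984/172265 E=1461760/335851 H=1301/263] → run E
t=14: vr[B=1536/263 D=873984/172265 E=1731072/335851 H=1301/263] → run H
t=15: vr[B=1536/263 D=873984/172265 E=1731072/335851 H=1564/263] → run D
t=16: vr[B=1536/263 E=1731072/335851 H=1564/263] → run E
t=17: vr[B=1536/263 E=2000384/335851 H=1564/263] → run B
t=18: vr[B=2048/263 E=2000384/335851 H=1564/263] → run H
t=19: vr[B=2048/263 E=2000384/335851 H=1827/263] → run E
t=20: vr[B=2048/263 H=1827/263] → run H
t=21: vr[B=2048/263 H=2090/263] → run B
t=22: vr[B=2560/263 H=2090/263] → run H
t=23: vr[B=2560/263 H=2353/263] → run H
t=24: vr[B=2560/263] → run B
t=25: vr[B=3072/263] → run B
t=26: vr[B=3584/263] → run B
t=27: (idle)
t=28: (idle)
t=29: (idle)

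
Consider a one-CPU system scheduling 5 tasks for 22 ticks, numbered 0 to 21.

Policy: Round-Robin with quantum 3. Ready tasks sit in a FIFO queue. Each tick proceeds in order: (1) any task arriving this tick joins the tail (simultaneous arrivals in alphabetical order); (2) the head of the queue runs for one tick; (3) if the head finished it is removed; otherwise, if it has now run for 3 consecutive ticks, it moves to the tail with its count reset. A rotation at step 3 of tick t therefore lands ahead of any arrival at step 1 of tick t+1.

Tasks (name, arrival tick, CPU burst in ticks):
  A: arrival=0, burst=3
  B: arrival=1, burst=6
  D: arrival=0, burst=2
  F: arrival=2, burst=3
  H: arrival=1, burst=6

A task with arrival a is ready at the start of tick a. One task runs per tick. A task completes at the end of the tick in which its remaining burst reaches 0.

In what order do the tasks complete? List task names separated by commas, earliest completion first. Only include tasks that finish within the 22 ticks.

completion order = A, D, F, B, H

t=0: queue=[A,D] q_used=0 → run A
t=1: queue=[A,D,B,H] q_used=1 → run A
t=2: queue=[A,D,B,H,F] q_used=2 → run A
t=3: queue=[D,B,H,F] q_used=0 → run D
t=4: queue=[D,B,H,F] q_used=1 → run D
t=5: queue=[B,H,F] q_used=0 → run B
t=6: queue=[B,H,F] q_used=1 → run B
t=7: queue=[B,H,F] q_used=2 → run B
t=8: queue=[H,F,B] q_used=0 → run H
t=9: queue=[H,F,B] q_used=1 → run H
t=10: queue=[H,F,B] q_used=2 → run H
t=11: queue=[F,B,H] q_used=0 → run F
t=12: queue=[F,B,H] q_used=1 → run F
t=13: queue=[F,B,H] q_used=2 → run F
t=14: queue=[B,H] q_used=0 → run B
t=15: queue=[B,H] q_used=1 → run B
t=16: queue=[B,H] q_used=2 → run B
t=17: queue=[H] q_used=0 → run H
t=18: queue=[H] q_used=1 → run H
t=19: queue=[H] q_used=2 → run H
t=20: (idle)
t=21: (idle)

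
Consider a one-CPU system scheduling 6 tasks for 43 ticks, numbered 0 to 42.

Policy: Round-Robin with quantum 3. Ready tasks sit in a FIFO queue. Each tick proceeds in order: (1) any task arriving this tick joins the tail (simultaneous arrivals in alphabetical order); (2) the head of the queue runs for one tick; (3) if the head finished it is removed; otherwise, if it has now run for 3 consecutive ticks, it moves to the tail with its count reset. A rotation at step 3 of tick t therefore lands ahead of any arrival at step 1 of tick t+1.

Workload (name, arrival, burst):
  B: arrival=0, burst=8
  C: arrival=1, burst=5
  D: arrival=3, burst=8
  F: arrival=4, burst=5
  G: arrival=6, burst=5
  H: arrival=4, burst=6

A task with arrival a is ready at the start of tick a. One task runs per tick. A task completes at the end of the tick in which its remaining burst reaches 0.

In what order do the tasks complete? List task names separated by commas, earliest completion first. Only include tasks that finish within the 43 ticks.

completion order = C, B, F, H, G, D

t=0: queue=[B] q_used=0 → run B
t=1: queue=[B,C] q_used=1 → run B
t=2: queue=[B,C] q_used=2 → run B
t=3: queue=[C,B,D] q_used=0 → run C
t=4: queue=[C,B,D,F,H] q_used=1 → run C
t=5: queue=[C,B,D,F,H] q_used=2 → run C
t=6: queue=[B,D,F,H,C,G] q_used=0 → run B
t=7: queue=[B,D,F,H,C,G] q_used=1 → run B
t=8: queue=[B,D,F,H,C,G] q_used=2 → run B
t=9: queue=[D,F,H,C,G,B] q_used=0 → run D
t=10: queue=[D,F,H,C,G,B] q_used=1 → run D
t=11: queue=[D,F,H,C,G,B] q_used=2 → run D
t=12: queue=[F,H,C,G,B,D] q_used=0 → run F
t=13: queue=[F,H,C,G,B,D] q_used=1 → run F
t=14: queue=[F,H,C,G,B,D] q_used=2 → run F
t=15: queue=[H,C,G,B,D,F] q_used=0 → run H
t=16: queue=[H,C,G,B,D,F] q_used=1 → run H
t=17: queue=[H,C,G,B,D,F] q_used=2 → run H
t=18: queue=[C,G,B,D,F,H] q_used=0 → run C
t=19: queue=[C,G,B,D,F,H] q_used=1 → run C
t=20: queue=[G,B,D,F,H] q_used=0 → run G
t=21: queue=[G,B,D,F,H] q_used=1 → run G
t=22: queue=[G,B,D,F,H] q_used=2 → run G
t=23: queue=[B,D,F,H,G] q_used=0 → run B
t=24: queue=[B,D,F,H,G] q_used=1 → run B
t=25: queue=[D,F,H,G] q_used=0 → run D
t=26: queue=[D,F,H,G] q_used=1 → run D
t=27: queue=[D,F,H,G] q_used=2 → run D
t=28: queue=[F,H,G,D] q_used=0 → run F
t=29: queue=[F,H,G,D] q_used=1 → run F
t=30: queue=[H,G,D] q_used=0 → run H
t=31: queue=[H,G,D] q_used=1 → run H
t=32: queue=[H,G,D] q_used=2 → run H
t=33: queue=[G,D] q_used=0 → run G
t=34: queue=[G,D] q_used=1 → run G
t=35: queue=[D] q_used=0 → run D
t=36: queue=[D] q_used=1 → run D
t=37: (idle)
t=38: (idle)
t=39: (idle)
t=40: (idle)
t=41: (idle)
t=42: (idle)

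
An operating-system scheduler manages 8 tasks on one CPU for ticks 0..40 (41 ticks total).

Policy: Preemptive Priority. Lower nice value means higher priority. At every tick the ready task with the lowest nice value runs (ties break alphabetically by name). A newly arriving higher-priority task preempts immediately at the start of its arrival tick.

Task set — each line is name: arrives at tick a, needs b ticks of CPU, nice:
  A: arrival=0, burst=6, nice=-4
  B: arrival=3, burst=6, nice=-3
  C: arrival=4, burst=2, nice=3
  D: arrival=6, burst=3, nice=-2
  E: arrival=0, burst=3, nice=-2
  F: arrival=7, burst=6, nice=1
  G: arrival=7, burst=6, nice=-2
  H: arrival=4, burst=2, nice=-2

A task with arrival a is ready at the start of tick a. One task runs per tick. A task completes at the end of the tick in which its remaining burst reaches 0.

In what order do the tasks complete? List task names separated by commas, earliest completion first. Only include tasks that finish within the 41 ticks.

t=0: ready={A,E} → run A
t=1: ready={A,E} → run A
t=2: ready={A,E} → run A
t=3: ready={A,B,E} → run A
t=4: ready={A,B,C,E,H} → run A
t=5: ready={A,B,C,E,H} → run A
t=6: ready={B,C,D,E,H} → run B
t=7: ready={B,C,D,E,F,G,H} → run B
t=8: ready={B,C,D,E,F,G,H} → run B
t=9: ready={B,C,D,E,F,G,H} → run B
t=10: ready={B,C,D,E,F,G,H} → run B
t=11: ready={B,C,D,E,F,G,H} → run B
t=12: ready={C,D,E,F,G,H} → run D
t=13: ready={C,D,E,F,G,H} → run D
t=14: ready={C,D,E,F,G,H} → run D
t=15: ready={C,E,F,G,H} → run E
t=16: ready={C,E,F,G,H} → run E
t=17: ready={C,E,F,G,H} → run E
t=18: ready={C,F,G,H} → run G
t=19: ready={C,F,G,H} → run G
t=20: ready={C,F,G,H} → run G
t=21: ready={C,F,G,H} → run G
t=22: ready={C,F,G,H} → run G
t=23: ready={C,F,G,H} → run G
t=24: ready={C,F,H} → run H
t=25: ready={C,F,H} → run H
t=26: ready={C,F} → run F
t=27: ready={C,F} → run F
t=28: ready={C,F} → run F
t=29: ready={C,F} → run F
t=30: ready={C,F} → run F
t=31: ready={C,F} → run F
t=32: ready={C} → run C
t=33: ready={C} → run C
t=34: (idle)
t=35: (idle)
t=36: (idle)
t=37: (idle)
t=38: (idle)
t=39: (idle)
t=40: (idle)

completion order = A, B, D, E, G, H, F, C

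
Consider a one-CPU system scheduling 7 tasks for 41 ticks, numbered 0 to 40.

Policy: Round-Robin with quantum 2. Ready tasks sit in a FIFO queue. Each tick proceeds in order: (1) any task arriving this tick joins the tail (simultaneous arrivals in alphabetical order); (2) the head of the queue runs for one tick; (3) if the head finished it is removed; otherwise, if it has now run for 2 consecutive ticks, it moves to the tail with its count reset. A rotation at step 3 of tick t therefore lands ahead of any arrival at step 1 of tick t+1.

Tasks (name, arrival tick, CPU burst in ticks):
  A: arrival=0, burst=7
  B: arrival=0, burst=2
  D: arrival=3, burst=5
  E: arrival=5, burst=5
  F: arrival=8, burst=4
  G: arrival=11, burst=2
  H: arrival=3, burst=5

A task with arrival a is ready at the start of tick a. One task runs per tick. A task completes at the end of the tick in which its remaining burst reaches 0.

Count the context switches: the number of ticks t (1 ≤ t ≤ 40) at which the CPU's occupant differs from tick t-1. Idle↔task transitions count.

t=0: queue=[A,B] q_used=0 → run A
t=1: queue=[A,B] q_used=1 → run A
t=2: queue=[B,A] q_used=0 → run B
t=3: queue=[B,A,D,H] q_used=1 → run B
t=4: queue=[A,D,H] q_used=0 → run A
t=5: queue=[A,D,H,E] q_used=1 → run A
t=6: queue=[D,H,E,A] q_used=0 → run D
t=7: queue=[D,H,E,A] q_used=1 → run D
t=8: queue=[H,E,A,D,F] q_used=0 → run H
t=9: queue=[H,E,A,D,F] q_used=1 → run H
t=10: queue=[E,A,D,F,H] q_used=0 → run E
t=11: queue=[E,A,D,F,H,G] q_used=1 → run E
t=12: queue=[A,D,F,H,G,E] q_used=0 → run A
t=13: queue=[A,D,F,H,G,E] q_used=1 → run A
t=14: queue=[D,F,H,G,E,A] q_used=0 → run D
t=15: queue=[D,F,H,G,E,A] q_used=1 → run D
t=16: queue=[F,H,G,E,A,D] q_used=0 → run F
t=17: queue=[F,H,G,E,A,D] q_used=1 → run F
t=18: queue=[H,G,E,A,D,F] q_used=0 → run H
t=19: queue=[H,G,E,A,D,F] q_used=1 → run H
t=20: queue=[G,E,A,D,F,H] q_used=0 → run G
t=21: queue=[G,E,A,D,F,H] q_used=1 → run G
t=22: queue=[E,A,D,F,H] q_used=0 → run E
t=23: queue=[E,A,D,F,H] q_used=1 → run E
t=24: queue=[A,D,F,H,E] q_used=0 → run A
t=25: queue=[D,F,H,E] q_used=0 → run D
t=26: queue=[F,H,E] q_used=0 → run F
t=27: queue=[F,H,E] q_used=1 → run F
t=28: queue=[H,E] q_used=0 → run H
t=29: queue=[E] q_used=0 → run E
t=30: (idle)
t=31: (idle)
t=32: (idle)
t=33: (idle)
t=34: (idle)
t=35: (idle)
t=36: (idle)
t=37: (idle)
t=38: (idle)
t=39: (idle)
t=40: (idle)

context switches = 17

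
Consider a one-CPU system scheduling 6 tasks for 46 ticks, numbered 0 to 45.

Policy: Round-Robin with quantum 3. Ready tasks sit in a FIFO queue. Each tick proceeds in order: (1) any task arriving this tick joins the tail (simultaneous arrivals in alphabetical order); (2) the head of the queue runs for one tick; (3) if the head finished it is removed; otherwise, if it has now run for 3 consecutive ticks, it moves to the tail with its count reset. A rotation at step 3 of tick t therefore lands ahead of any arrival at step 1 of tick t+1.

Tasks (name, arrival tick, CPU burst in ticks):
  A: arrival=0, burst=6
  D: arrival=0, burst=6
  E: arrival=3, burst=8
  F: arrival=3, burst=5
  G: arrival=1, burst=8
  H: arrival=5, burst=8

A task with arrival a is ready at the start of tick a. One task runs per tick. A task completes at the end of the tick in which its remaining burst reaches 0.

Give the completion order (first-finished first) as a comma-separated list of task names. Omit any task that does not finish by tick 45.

completion order = A, D, F, G, E, H

t=0: queue=[A,D] q_used=0 → run A
t=1: queue=[A,D,G] q_used=1 → run A
t=2: queue=[A,D,G] q_used=2 → run A
t=3: queue=[D,G,A,E,F] q_used=0 → run D
t=4: queue=[D,G,A,E,F] q_used=1 → run D
t=5: queue=[D,G,A,E,F,H] q_used=2 → run D
t=6: queue=[G,A,E,F,H,D] q_used=0 → run G
t=7: queue=[G,A,E,F,H,D] q_used=1 → run G
t=8: queue=[G,A,E,F,H,D] q_used=2 → run G
t=9: queue=[A,E,F,H,D,G] q_used=0 → run A
t=10: queue=[A,E,F,H,D,G] q_used=1 → run A
t=11: queue=[A,E,F,H,D,G] q_used=2 → run A
t=12: queue=[E,F,H,D,G] q_used=0 → run E
t=13: queue=[E,F,H,D,G] q_used=1 → run E
t=14: queue=[E,F,H,D,G] q_used=2 → run E
t=15: queue=[F,H,D,G,E] q_used=0 → run F
t=16: queue=[F,H,D,G,E] q_used=1 → run F
t=17: queue=[F,H,D,G,E] q_used=2 → run F
t=18: queue=[H,D,G,E,F] q_used=0 → run H
t=19: queue=[H,D,G,E,F] q_used=1 → run H
t=20: queue=[H,D,G,E,F] q_used=2 → run H
t=21: queue=[D,G,E,F,H] q_used=0 → run D
t=22: queue=[D,G,E,F,H] q_used=1 → run D
t=23: queue=[D,G,E,F,H] q_used=2 → run D
t=24: queue=[G,E,F,H] q_used=0 → run G
t=25: queue=[G,E,F,H] q_used=1 → run G
t=26: queue=[G,E,F,H] q_used=2 → run G
t=27: queue=[E,F,H,G] q_used=0 → run E
t=28: queue=[E,F,H,G] q_used=1 → run E
t=29: queue=[E,F,H,G] q_used=2 → run E
t=30: queue=[F,H,G,E] q_used=0 → run F
t=31: queue=[F,H,G,E] q_used=1 → run F
t=32: queue=[H,G,E] q_used=0 → run H
t=33: queue=[H,G,E] q_used=1 → run H
t=34: queue=[H,G,E] q_used=2 → run H
t=35: queue=[G,E,H] q_used=0 → run G
t=36: queue=[G,E,H] q_used=1 → run G
t=37: queue=[E,H] q_used=0 → run E
t=38: queue=[E,H] q_used=1 → run E
t=39: queue=[H] q_used=0 → run H
t=40: queue=[H] q_used=1 → run H
t=41: (idle)
t=42: (idle)
t=43: (idle)
t=44: (idle)
t=45: (idle)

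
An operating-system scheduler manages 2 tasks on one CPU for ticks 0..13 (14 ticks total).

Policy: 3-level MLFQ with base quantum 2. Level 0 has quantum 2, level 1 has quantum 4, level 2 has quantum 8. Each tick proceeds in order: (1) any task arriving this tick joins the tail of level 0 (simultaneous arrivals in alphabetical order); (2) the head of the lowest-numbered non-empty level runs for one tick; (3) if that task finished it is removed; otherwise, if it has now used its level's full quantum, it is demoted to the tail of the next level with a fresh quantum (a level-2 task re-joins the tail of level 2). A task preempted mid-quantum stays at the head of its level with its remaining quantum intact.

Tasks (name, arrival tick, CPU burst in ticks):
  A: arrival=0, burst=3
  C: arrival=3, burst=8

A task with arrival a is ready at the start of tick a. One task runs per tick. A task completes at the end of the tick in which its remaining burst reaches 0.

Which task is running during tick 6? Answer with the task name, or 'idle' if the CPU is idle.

t=0: L0/L1/L2 = A/-/- → run A
t=1: L0/L1/L2 = A/-/- → run A
t=2: L0/L1/L2 = -/A/- → run A
t=3: L0/L1/L2 = C/-/- → run C
t=4: L0/L1/L2 = C/-/- → run C
t=5: L0/L1/L2 = -/C/- → run C
t=6: L0/L1/L2 = -/C/- → run C
t=7: L0/L1/L2 = -/C/- → run C
t=8: L0/L1/L2 = -/C/- → run C
t=9: L0/L1/L2 = -/-/C → run C
t=10: L0/L1/L2 = -/-/C → run C
t=11: (idle)
t=12: (idle)
t=13: (idle)

running at tick 6 = C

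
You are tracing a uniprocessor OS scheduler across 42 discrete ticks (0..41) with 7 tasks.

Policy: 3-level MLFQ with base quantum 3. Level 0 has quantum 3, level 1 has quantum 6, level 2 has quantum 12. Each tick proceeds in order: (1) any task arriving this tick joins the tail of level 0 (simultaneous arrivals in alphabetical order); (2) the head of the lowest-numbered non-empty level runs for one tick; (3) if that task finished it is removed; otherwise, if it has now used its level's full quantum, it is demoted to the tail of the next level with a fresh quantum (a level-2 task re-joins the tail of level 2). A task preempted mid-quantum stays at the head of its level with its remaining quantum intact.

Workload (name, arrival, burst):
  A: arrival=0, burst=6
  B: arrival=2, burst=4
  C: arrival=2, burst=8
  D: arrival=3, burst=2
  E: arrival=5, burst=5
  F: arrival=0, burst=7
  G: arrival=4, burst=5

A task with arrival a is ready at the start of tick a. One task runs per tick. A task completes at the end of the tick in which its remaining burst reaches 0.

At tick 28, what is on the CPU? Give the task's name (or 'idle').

t=0: L0/L1/L2 = AF/-/- → run A
t=1: L0/L1/L2 = AF/-/- → run A
t=2: L0/L1/L2 = AFBC/-/- → run A
t=3: L0/L1/L2 = FBCD/A/- → run F
t=4: L0/L1/L2 = FBCDG/A/- → run F
t=5: L0/L1/L2 = FBCDGE/A/- → run F
t=6: L0/L1/L2 = BCDGE/AF/- → run B
t=7: L0/L1/L2 = BCDGE/AF/- → run B
t=8: L0/L1/L2 = BCDGE/AF/- → run B
t=9: L0/L1/L2 = CDGE/AFB/- → run C
t=10: L0/L1/L2 = CDGE/AFB/- → run C
t=11: L0/L1/L2 = CDGE/AFB/- → run C
t=12: L0/L1/L2 = DGE/AFBC/- → run D
t=13: L0/L1/L2 = DGE/AFBC/- → run D
t=14: L0/L1/L2 = GE/AFBC/- → run G
t=15: L0/L1/L2 = GE/AFBC/- → run G
t=16: L0/L1/L2 = GE/AFBC/- → run G
t=17: L0/L1/L2 = E/AFBCG/- → run E
t=18: L0/L1/L2 = E/AFBCG/- → run E
t=19: L0/L1/L2 = E/AFBCG/- → run E
t=20: L0/L1/L2 = -/AFBCGE/- → run A
t=21: L0/L1/L2 = -/AFBCGE/- → run A
t=22: L0/L1/L2 = -/AFBCGE/- → run A
t=23: L0/L1/L2 = -/FBCGE/- → run F
t=24: L0/L1/L2 = -/FBCGE/- → run F
t=25: L0/L1/L2 = -/FBCGE/- → run F
t=26: L0/L1/L2 = -/FBCGE/- → run F
t=27: L0/L1/L2 = -/BCGE/- → run B
t=28: L0/L1/L2 = -/CGE/- → run C
t=29: L0/L1/L2 = -/CGE/- → run C
t=30: L0/L1/L2 = -/CGE/- → run C
t=31: L0/L1/L2 = -/CGE/- → run C
t=32: L0/L1/L2 = -/CGE/- → run C
t=33: L0/L1/L2 = -/GE/- → run G
t=34: L0/L1/L2 = -/GE/- → run G
t=35: L0/L1/L2 = -/E/- → run E
t=36: L0/L1/L2 = -/E/- → run E
t=37: (idle)
t=38: (idle)
t=39: (idle)
t=40: (idle)
t=41: (idle)

running at tick 28 = C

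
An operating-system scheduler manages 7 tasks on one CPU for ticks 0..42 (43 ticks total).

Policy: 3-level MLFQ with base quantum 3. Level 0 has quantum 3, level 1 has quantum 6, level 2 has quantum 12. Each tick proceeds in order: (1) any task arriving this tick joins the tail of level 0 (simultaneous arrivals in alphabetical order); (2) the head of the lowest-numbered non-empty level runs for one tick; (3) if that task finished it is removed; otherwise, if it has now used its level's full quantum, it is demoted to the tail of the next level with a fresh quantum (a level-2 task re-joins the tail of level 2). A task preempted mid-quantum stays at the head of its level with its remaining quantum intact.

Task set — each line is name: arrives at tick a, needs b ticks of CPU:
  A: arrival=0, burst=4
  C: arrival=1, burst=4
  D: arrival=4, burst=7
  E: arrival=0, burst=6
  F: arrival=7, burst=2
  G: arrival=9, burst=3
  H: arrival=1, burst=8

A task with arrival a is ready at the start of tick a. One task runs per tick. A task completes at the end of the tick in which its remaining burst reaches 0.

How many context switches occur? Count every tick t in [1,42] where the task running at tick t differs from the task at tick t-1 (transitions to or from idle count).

t=0: L0/L1/L2 = AE/-/- → run A
t=1: L0/L1/L2 = AECH/-/- → run A
t=2: L0/L1/L2 = AECH/-/- → run A
t=3: L0/L1/L2 = ECH/A/- → run E
t=4: L0/L1/L2 = ECHD/A/- → run E
t=5: L0/L1/L2 = ECHD/A/- → run E
t=6: L0/L1/L2 = CHD/AE/- → run C
t=7: L0/L1/L2 = CHDF/AE/- → run C
t=8: L0/L1/L2 = CHDF/AE/- → run C
t=9: L0/L1/L2 = HDFG/AEC/- → run H
t=10: L0/L1/L2 = HDFG/AEC/- → run H
t=11: L0/L1/L2 = HDFG/AEC/- → run H
t=12: L0/L1/L2 = DFG/AECH/- → run D
t=13: L0/L1/L2 = DFG/AECH/- → run D
t=14: L0/L1/L2 = DFG/AECH/- → run D
t=15: L0/L1/L2 = FG/AECHD/- → run F
t=16: L0/L1/L2 = FG/AECHD/- → run F
t=17: L0/L1/L2 = G/AECHD/- → run G
t=18: L0/L1/L2 = G/AECHD/- → run G
t=19: L0/L1/L2 = G/AECHD/- → run G
t=20: L0/L1/L2 = -/AECHD/- → run A
t=21: L0/L1/L2 = -/ECHD/- → run E
t=22: L0/L1/L2 = -/ECHD/- → run E
t=23: L0/L1/L2 = -/ECHD/- → run E
t=24: L0/L1/L2 = -/CHD/- → run C
t=25: L0/L1/L2 = -/HD/- → run H
t=26: L0/L1/L2 = -/HD/- → run H
t=27: L0/L1/L2 = -/HD/- → run H
t=28: L0/L1/L2 = -/HD/- → run H
t=29: L0/L1/L2 = -/HD/- → run H
t=30: L0/L1/L2 = -/D/- → run D
t=31: L0/L1/L2 = -/D/- → run D
t=32: L0/L1/L2 = -/D/- → run D
t=33: L0/L1/L2 = -/D/- → run D
t=34: (idle)
t=35: (idle)
t=36: (idle)
t=37: (idle)
t=38: (idle)
t=39: (idle)
t=40: (idle)
t=41: (idle)
t=42: (idle)

context switches = 12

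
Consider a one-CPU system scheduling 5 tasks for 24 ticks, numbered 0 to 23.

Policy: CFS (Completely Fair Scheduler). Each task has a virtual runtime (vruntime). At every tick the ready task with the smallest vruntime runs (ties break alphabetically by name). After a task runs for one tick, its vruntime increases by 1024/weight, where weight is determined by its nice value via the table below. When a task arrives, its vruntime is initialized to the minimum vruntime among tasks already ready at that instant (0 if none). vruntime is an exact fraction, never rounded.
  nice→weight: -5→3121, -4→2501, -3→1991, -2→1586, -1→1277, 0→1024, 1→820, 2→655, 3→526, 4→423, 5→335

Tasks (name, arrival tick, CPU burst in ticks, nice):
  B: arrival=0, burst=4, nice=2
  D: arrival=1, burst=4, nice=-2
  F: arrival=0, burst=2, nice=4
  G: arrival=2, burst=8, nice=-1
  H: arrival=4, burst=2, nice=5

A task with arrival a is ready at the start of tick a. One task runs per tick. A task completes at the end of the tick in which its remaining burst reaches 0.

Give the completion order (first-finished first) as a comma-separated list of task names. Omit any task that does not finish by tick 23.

completion order = D, F, H, B, G

t=0: vr[B=0 F=0] → run B
t=1: vr[B=1024/655 D=0 F=0] → run D
t=2: vr[B=1024/655 D=512/793 F=0 G=0] → run F
t=3: vr[B=1024/655 D=512/793 F=1024/423 G=0] → run G
t=4: vr[B=1024/655 D=512/793 F=1024/423 G=1024/1277 H=512/793] → run D
t=5: vr[B=1024/655 D=1024/793 F=1024/423 G=1024/1277 H=512/793] → run H
t=6: vr[B=1024/655 D=1024/793 F=1024/423 G=1024/1277 H=983552/265655] → run G
t=7: vr[B=1024/655 D=1024/793 F=1024/423 G=2048/1277 H=983552/265655] → run D
t=8: vr[B=1024/655 D=1536/793 F=1024/423 G=2048/1277 H=983552/265655] → run B
t=9: vr[B=2048/655 D=1536/793 F=1024/423 G=2048/1277 H=983552/265655] → run G
t=10: vr[B=2048/655 D=1536/793 F=1024/423 G=3072/1277 H=983552/265655] → run D
t=11: vr[B=2048/655 F=1024/423 G=3072/1277 H=983552/265655] → run G
t=12: vr[B=2048/655 F=1024/423 G=4096/1277 H=983552/265655] → run F
t=13: vr[B=2048/655 G=4096/1277 H=983552/265655] → run B
t=14: vr[B=3072/655 G=4096/1277 H=983552/265655] → run G
t=15: vr[B=3072/655 G=5120/1277 H=983552/265655] → run H
t=16: vr[B=3072/655 G=5120/1277] → run G
t=17: vr[B=3072/655 G=6144/1277] → run B
t=18: vr[G=6144/1277] → run G
t=19: vr[G=7168/1277] → run G
t=20: (idle)
t=21: (idle)
t=22: (idle)
t=23: (idle)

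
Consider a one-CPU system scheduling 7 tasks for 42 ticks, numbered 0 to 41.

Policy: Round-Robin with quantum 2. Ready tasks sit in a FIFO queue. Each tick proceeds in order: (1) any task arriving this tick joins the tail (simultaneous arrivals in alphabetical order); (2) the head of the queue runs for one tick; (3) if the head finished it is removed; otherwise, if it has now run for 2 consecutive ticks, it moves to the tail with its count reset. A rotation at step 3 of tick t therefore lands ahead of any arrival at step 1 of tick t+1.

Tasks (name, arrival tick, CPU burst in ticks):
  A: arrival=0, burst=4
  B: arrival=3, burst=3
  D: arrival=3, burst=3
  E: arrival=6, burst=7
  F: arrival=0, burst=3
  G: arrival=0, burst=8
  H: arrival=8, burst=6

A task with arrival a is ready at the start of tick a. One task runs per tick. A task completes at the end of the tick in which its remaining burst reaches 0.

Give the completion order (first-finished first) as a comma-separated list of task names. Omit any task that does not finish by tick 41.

completion order = A, F, B, D, G, H, E

t=0: queue=[A,F,G] q_used=0 → run A
t=1: queue=[A,F,G] q_used=1 → run A
t=2: queue=[F,G,A] q_used=0 → run F
t=3: queue=[F,G,A,B,D] q_used=1 → run F
t=4: queue=[G,A,B,D,F] q_used=0 → run G
t=5: queue=[G,A,B,D,F] q_used=1 → run G
t=6: queue=[A,B,D,F,G,E] q_used=0 → run A
t=7: queue=[A,B,D,F,G,E] q_used=1 → run A
t=8: queue=[B,D,F,G,E,H] q_used=0 → run B
t=9: queue=[B,D,F,G,E,H] q_used=1 → run B
t=10: queue=[D,F,G,E,H,B] q_used=0 → run D
t=11: queue=[D,F,G,E,H,B] q_used=1 → run D
t=12: queue=[F,G,E,H,B,D] q_used=0 → run F
t=13: queue=[G,E,H,B,D] q_used=0 → run G
t=14: queue=[G,E,H,B,D] q_used=1 → run G
t=15: queue=[E,H,B,D,G] q_used=0 → run E
t=16: queue=[E,H,B,D,G] q_used=1 → run E
t=17: queue=[H,B,D,G,E] q_used=0 → run H
t=18: queue=[H,B,D,G,E] q_used=1 → run H
t=19: queue=[B,D,G,E,H] q_used=0 → run B
t=20: queue=[D,G,E,H] q_used=0 → run D
t=21: queue=[G,E,H] q_used=0 → run G
t=22: queue=[G,E,H] q_used=1 → run G
t=23: queue=[E,H,G] q_used=0 → run E
t=24: queue=[E,H,G] q_used=1 → run E
t=25: queue=[H,G,E] q_used=0 → run H
t=26: queue=[H,G,E] q_used=1 → run H
t=27: queue=[G,E,H] q_used=0 → run G
t=28: queue=[G,E,H] q_used=1 → run G
t=29: queue=[E,H] q_used=0 → run E
t=30: queue=[E,H] q_used=1 → run E
t=31: queue=[H,E] q_used=0 → run H
t=32: queue=[H,E] q_used=1 → run H
t=33: queue=[E] q_used=0 → run E
t=34: (idle)
t=35: (idle)
t=36: (idle)
t=37: (idle)
t=38: (idle)
t=39: (idle)
t=40: (idle)
t=41: (idle)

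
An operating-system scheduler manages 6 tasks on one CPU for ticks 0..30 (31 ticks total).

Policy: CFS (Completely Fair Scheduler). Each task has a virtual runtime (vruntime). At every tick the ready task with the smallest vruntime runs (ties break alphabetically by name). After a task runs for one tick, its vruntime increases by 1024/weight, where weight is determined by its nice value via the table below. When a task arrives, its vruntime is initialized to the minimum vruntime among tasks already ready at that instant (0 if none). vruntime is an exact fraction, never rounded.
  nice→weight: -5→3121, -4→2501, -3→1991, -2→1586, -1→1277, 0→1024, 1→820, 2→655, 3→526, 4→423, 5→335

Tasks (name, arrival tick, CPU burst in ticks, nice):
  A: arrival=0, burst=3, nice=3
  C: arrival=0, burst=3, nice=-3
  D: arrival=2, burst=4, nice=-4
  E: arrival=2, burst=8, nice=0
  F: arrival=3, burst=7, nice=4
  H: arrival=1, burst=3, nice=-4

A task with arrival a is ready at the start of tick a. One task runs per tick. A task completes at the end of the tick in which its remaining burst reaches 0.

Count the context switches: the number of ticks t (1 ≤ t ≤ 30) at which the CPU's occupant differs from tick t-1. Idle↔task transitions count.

t=0: vr[A=0 C=0] → run A
t=1: vr[A=512/263 C=0 H=0] → run C
t=2: vr[A=512/263 C=1024/1991 D=0 E=0 H=0] → run D
t=3: vr[A=512/263 C=1024/1991 D=1024/2501 E=0 F=0 H=0] → run E
t=4: vr[A=512/263 C=1024/1991 D=1024/2501 E=1 F=0 H=0] → run F
t=5: vr[A=512/263 C=1024/1991 D=1024/2501 E=1 F=1024/423 H=0] → run H
t=6: vr[A=512/263 C=1024/1991 D=1024/2501 E=1 F=1024/423 H=1024/2501] → run D
t=7: vr[A=512/263 C=1024/1991 D=2048/2501 E=1 F=1024/423 H=1024/2501] → run H
t=8: vr[A=512/263 C=1024/1991 D=2048/2501 E=1 F=1024/423 H=2048/2501] → run C
t=9: vr[A=512/263 C=2048/1991 D=2048/2501 E=1 F=1024/423 H=2048/2501] → run D
t=10: vr[A=512/263 C=2048/1991 D=3072/2501 E=1 F=1024/423 H=2048/2501] → run H
t=11: vr[A=512/263 C=2048/1991 D=3072/2501 E=1 F=1024/423] → run E
t=12: vr[A=512/263 C=2048/1991 D=3072/2501 E=2 F=1024/423] → run C
t=13: vr[A=512/263 D=3072/2501 E=2 F=1024/423] → run D
t=14: vr[A=512/263 E=2 F=1024/423] → run A
t=15: vr[A=1024/263 E=2 F=1024/423] → run E
t=16: vr[A=1024/263 E=3 F=1024/423] → run F
t=17: vr[A=1024/263 E=3 F=2048/423] → run E
t=18: vr[A=1024/263 E=4 F=2048/423] → run A
t=19: vr[E=4 F=2048/423] → run E
t=20: vr[E=5 F=2048/423] → run F
t=21: vr[E=5 F=1024/141] → run E
t=22: vr[E=6 F=1024/141] → run E
t=23: vr[E=7 F=1024/141] → run E
t=24: vr[F=1024/141] → run F
t=25: vr[F=4096/423] → run F
t=26: vr[F=5120/423] → run F
t=27: vr[F=2048/141] → run F
t=28: (idle)
t=29: (idle)
t=30: (idle)

context switches = 23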